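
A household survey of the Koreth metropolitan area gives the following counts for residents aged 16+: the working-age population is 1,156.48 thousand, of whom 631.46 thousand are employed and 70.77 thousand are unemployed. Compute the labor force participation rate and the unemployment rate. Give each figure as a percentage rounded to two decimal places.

Labor force = employed + unemployed = 631.46 + 70.77 = 702.23 thousand.
Unemployment rate = 70.77 / 702.23 = 10.08%.
Labor force participation rate = 702.23 / 1,156.48 = 60.72%.

Labor force participation rate ≈ 60.72%; unemployment rate ≈ 10.08%.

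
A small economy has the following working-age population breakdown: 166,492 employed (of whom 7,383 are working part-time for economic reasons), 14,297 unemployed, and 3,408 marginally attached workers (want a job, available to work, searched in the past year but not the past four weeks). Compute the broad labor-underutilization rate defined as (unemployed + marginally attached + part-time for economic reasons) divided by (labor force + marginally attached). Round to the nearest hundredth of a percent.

Labor force = 166,492 + 14,297 = 180,789.
Numerator = 14,297 + 3,408 + 7,383 = 25,088.
Denominator = 180,789 + 3,408 = 184,197.
Broad rate = 25,088 / 184,197 = 13.62%.

Broad underutilization rate ≈ 13.62%.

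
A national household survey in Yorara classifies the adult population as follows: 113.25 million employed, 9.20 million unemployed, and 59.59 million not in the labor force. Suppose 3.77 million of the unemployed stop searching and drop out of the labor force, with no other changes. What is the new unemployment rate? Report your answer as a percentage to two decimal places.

New unemployment rate ≈ 4.58%.

Initially, labor force = 113.25 + 9.20 = 122.45 million, so u = 9.20/122.45 = 7.51%.
After the change, unemployed and labor force both fall by 3.77 → E = 113.25, U = 5.43, labor force = 118.68 million.
New unemployment rate = 5.43 / 118.68 = 4.58%.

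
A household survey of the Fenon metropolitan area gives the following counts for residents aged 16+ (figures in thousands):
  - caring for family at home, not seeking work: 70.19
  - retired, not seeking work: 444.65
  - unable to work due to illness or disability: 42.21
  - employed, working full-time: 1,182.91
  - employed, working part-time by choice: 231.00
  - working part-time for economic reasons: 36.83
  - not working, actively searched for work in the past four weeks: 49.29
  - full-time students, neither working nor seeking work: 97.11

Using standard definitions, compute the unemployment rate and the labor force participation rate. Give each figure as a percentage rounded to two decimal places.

Unemployment rate ≈ 3.29%; labor force participation rate ≈ 69.63%.

Employed = 1,182.91 + 231.00 + 36.83 = 1,450.74 thousand (anyone who worked, including part-time for economic reasons, counts as employed).
Unemployed = 49.29 thousand.
Labor force = 1,450.74 + 49.29 = 1,500.03 thousand.
Not in labor force = 70.19 + 444.65 + 42.21 + 97.11 = 654.16 thousand (those not working and not actively searching are outside the labor force).
Civilian working-age population = 1,500.03 + 654.16 = 2,154.19 thousand.
Unemployment rate = 49.29 / 1,500.03 = 3.29%.
Labor force participation rate = 1,500.03 / 2,154.19 = 69.63%.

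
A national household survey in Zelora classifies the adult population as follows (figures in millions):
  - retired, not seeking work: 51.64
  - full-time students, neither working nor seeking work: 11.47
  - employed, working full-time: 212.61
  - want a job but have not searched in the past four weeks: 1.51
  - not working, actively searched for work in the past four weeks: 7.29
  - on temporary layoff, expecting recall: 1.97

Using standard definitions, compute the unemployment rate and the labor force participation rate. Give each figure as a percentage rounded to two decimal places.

Employed = 212.61 million.
Unemployed = 7.29 + 1.97 = 9.26 million (jobless and actively searching, or on temporary layoff).
Labor force = 212.61 + 9.26 = 221.87 million.
Not in labor force = 51.64 + 11.47 + 1.51 = 64.62 million (those not working and not actively searching are outside the labor force — including those who want a job but have given up searching).
Civilian working-age population = 221.87 + 64.62 = 286.49 million.
Unemployment rate = 9.26 / 221.87 = 4.17%.
Labor force participation rate = 221.87 / 286.49 = 77.44%.

Unemployment rate ≈ 4.17%; labor force participation rate ≈ 77.44%.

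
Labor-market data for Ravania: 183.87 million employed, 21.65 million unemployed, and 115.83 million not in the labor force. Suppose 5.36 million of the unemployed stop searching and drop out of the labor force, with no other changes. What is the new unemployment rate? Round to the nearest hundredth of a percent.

Initially, labor force = 183.87 + 21.65 = 205.52 million, so u = 21.65/205.52 = 10.53%.
After the change, unemployed and labor force both fall by 5.36 → E = 183.87, U = 16.29, labor force = 200.16 million.
New unemployment rate = 16.29 / 200.16 = 8.14%.

New unemployment rate ≈ 8.14%.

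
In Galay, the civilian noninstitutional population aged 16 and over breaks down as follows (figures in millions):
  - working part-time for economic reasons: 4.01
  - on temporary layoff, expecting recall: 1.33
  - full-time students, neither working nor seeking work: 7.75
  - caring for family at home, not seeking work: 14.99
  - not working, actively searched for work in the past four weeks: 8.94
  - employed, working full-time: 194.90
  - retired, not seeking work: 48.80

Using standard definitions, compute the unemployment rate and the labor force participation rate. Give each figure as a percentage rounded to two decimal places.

Employed = 4.01 + 194.90 = 198.91 million (anyone who worked, including part-time for economic reasons, counts as employed).
Unemployed = 1.33 + 8.94 = 10.27 million (jobless and actively searching, or on temporary layoff).
Labor force = 198.91 + 10.27 = 209.18 million.
Not in labor force = 7.75 + 14.99 + 48.80 = 71.54 million (those not working and not actively searching are outside the labor force).
Civilian working-age population = 209.18 + 71.54 = 280.72 million.
Unemployment rate = 10.27 / 209.18 = 4.91%.
Labor force participation rate = 209.18 / 280.72 = 74.52%.

Unemployment rate ≈ 4.91%; labor force participation rate ≈ 74.52%.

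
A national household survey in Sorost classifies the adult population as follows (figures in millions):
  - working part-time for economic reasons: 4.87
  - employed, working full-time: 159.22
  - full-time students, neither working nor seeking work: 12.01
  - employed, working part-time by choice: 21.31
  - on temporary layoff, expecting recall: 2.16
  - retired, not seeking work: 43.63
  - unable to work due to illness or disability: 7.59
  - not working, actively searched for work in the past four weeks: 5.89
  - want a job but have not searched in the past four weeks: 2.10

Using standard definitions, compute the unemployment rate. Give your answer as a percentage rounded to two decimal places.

Employed = 4.87 + 159.22 + 21.31 = 185.40 million (anyone who worked, including part-time for economic reasons, counts as employed).
Unemployed = 2.16 + 5.89 = 8.05 million (jobless and actively searching, or on temporary layoff).
Labor force = 185.40 + 8.05 = 193.45 million.
Unemployment rate = 8.05 / 193.45 = 4.16%.

Unemployment rate ≈ 4.16%.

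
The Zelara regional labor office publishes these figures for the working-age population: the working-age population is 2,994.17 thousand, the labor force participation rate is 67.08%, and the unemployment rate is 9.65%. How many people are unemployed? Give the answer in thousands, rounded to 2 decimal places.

Labor force = 0.6708 × 2,994.17 = 2,008.49 thousand.
Unemployed = 0.0965 × 2,008.49 ≈ 193.82 thousand.

About 193.82 thousand are unemployed.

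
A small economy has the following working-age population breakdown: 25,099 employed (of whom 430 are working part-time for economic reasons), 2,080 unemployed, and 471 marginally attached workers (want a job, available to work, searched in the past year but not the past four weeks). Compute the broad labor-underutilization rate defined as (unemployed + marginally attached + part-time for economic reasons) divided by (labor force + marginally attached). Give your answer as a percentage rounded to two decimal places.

Labor force = 25,099 + 2,080 = 27,179.
Numerator = 2,080 + 471 + 430 = 2,981.
Denominator = 27,179 + 471 = 27,650.
Broad rate = 2,981 / 27,650 = 10.78%.

Broad underutilization rate ≈ 10.78%.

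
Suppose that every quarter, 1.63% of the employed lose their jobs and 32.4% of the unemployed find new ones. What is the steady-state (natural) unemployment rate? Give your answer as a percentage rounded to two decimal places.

At steady state the flows balance: s·E = f·U, so U/(E+U) = s/(s+f).
u* = 1.63 / (1.63 + 32.4) = 1.63 / 34.03 = 4.79%.

Steady-state unemployment rate ≈ 4.79%.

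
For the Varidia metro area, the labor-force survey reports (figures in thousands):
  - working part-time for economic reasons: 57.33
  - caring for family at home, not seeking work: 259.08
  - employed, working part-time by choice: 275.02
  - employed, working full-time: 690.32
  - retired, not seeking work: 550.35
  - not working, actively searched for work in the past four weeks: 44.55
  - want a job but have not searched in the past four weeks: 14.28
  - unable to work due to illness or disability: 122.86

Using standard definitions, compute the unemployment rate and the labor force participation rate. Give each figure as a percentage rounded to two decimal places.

Employed = 57.33 + 275.02 + 690.32 = 1,022.67 thousand (anyone who worked, including part-time for economic reasons, counts as employed).
Unemployed = 44.55 thousand.
Labor force = 1,022.67 + 44.55 = 1,067.22 thousand.
Not in labor force = 259.08 + 550.35 + 14.28 + 122.86 = 946.57 thousand (those not working and not actively searching are outside the labor force — including those who want a job but have given up searching).
Civilian working-age population = 1,067.22 + 946.57 = 2,013.79 thousand.
Unemployment rate = 44.55 / 1,067.22 = 4.17%.
Labor force participation rate = 1,067.22 / 2,013.79 = 53.00%.

Unemployment rate ≈ 4.17%; labor force participation rate ≈ 53.00%.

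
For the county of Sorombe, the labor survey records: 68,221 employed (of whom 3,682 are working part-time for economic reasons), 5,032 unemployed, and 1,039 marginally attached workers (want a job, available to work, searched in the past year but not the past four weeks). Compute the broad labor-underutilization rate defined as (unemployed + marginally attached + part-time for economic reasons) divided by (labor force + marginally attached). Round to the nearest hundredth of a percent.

Broad underutilization rate ≈ 13.13%.

Labor force = 68,221 + 5,032 = 73,253.
Numerator = 5,032 + 1,039 + 3,682 = 9,753.
Denominator = 73,253 + 1,039 = 74,292.
Broad rate = 9,753 / 74,292 = 13.13%.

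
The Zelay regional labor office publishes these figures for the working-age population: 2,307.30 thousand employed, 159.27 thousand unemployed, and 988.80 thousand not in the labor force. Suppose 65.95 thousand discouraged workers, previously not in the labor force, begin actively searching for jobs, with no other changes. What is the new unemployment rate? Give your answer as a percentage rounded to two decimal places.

New unemployment rate ≈ 8.89%.

Initially, labor force = 2,307.30 + 159.27 = 2,466.57 thousand, so u = 159.27/2,466.57 = 6.46%.
After the change, unemployed and labor force both rise by 65.95 → E = 2,307.30, U = 225.22, labor force = 2,532.52 thousand.
New unemployment rate = 225.22 / 2,532.52 = 8.89%.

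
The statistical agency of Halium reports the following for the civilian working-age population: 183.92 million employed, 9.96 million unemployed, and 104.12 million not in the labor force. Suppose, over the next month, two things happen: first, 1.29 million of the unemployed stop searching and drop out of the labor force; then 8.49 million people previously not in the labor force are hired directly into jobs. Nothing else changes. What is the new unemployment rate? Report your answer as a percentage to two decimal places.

New unemployment rate ≈ 4.31%.

Initially, labor force = 183.92 + 9.96 = 193.88 million, so u = 9.96/193.88 = 5.14%.
After the first change, unemployed and labor force both fall by 1.29 → E = 183.92, U = 8.67, labor force = 192.59 million.
After the second change, employed and labor force both rise by 8.49; unemployed unchanged → E = 192.41, U = 8.67, labor force = 201.08 million.
New unemployment rate = 8.67 / 201.08 = 4.31%.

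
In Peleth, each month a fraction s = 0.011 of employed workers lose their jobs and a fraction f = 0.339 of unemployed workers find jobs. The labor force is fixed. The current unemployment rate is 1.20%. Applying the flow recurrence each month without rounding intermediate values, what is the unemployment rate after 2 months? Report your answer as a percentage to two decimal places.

Unemployment rate after two months ≈ 2.32%.

With a fixed labor force, u_{t+1} = u_t + s·(1−u_t) − f·u_t = u_t·(1−s−f) + s.
Here 1−s−f = 0.650 and s = 0.011.
u_1 = 0.012000 × 0.650 + 0.011 = 0.018800.
u_2 = 0.018800 × 0.650 + 0.011 = 0.023220.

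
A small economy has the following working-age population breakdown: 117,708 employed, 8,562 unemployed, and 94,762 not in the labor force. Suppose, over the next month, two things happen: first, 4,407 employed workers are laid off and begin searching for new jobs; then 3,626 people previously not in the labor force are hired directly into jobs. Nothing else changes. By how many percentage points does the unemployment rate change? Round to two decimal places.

The unemployment rate changes by +3.20 percentage points.

Initially, labor force = 117,708 + 8,562 = 126,270, so u = 8,562/126,270 = 6.78%.
After the first change, employed falls and unemployed rises by 4,407; labor force unchanged → E = 113,301, U = 12,969, labor force = 126,270.
After the second change, employed and labor force both rise by 3,626; unemployed unchanged → E = 116,927, U = 12,969, labor force = 129,896.
New unemployment rate = 12,969 / 129,896 = 9.98%.
Change = 9.98% − 6.78% = +3.20 percentage points.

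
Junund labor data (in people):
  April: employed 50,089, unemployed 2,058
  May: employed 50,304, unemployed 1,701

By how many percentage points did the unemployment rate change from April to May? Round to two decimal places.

The unemployment rate changed by −0.68 percentage points.

April: labor force = 50,089 + 2,058 = 52,147; u = 2,058/52,147 = 3.95%.
May: labor force = 50,304 + 1,701 = 52,005; u = 1,701/52,005 = 3.27%.
Change = 3.27% − 3.95% = −0.68 pp.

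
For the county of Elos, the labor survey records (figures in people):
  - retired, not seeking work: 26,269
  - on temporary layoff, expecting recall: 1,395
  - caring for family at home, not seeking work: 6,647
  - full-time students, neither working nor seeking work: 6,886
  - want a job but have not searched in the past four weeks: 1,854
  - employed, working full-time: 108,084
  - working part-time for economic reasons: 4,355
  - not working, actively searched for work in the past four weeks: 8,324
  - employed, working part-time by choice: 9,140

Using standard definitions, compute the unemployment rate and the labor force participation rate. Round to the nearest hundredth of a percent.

Employed = 108,084 + 4,355 + 9,140 = 121,579 (anyone who worked, including part-time for economic reasons, counts as employed).
Unemployed = 1,395 + 8,324 = 9,719 (jobless and actively searching, or on temporary layoff).
Labor force = 121,579 + 9,719 = 131,298.
Not in labor force = 26,269 + 6,647 + 6,886 + 1,854 = 41,656 (those not working and not actively searching are outside the labor force — including those who want a job but have given up searching).
Civilian working-age population = 131,298 + 41,656 = 172,954.
Unemployment rate = 9,719 / 131,298 = 7.40%.
Labor force participation rate = 131,298 / 172,954 = 75.91%.

Unemployment rate ≈ 7.40%; labor force participation rate ≈ 75.91%.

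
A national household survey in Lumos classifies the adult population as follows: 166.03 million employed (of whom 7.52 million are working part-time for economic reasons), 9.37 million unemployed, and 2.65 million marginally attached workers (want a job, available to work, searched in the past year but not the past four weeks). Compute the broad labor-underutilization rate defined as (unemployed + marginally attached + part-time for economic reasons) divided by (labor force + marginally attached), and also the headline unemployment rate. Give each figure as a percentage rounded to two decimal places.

Broad underutilization rate ≈ 10.97%; headline unemployment rate ≈ 5.34%.

Labor force = 166.03 + 9.37 = 175.40 million.
Numerator = 9.37 + 2.65 + 7.52 = 19.54 million.
Denominator = 175.40 + 2.65 = 178.05 million.
Broad rate = 19.54 / 178.05 = 10.97%.
Headline unemployment rate = 9.37 / 175.40 = 5.34%.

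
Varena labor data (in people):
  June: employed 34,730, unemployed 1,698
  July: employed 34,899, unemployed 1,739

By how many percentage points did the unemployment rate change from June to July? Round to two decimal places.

June: labor force = 34,730 + 1,698 = 36,428; u = 1,698/36,428 = 4.66%.
July: labor force = 34,899 + 1,739 = 36,638; u = 1,739/36,638 = 4.75%.
Change = 4.75% − 4.66% = +0.09 pp.

The unemployment rate changed by +0.09 percentage points.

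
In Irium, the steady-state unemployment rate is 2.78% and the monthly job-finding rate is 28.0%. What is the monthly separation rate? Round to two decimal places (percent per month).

Separation rate ≈ 0.80% per month.

From u* = s/(s+f): s = u·f/(1−u).
s = 0.0278 × 28.0 / (1 − 0.0278) = 0.7784 / 0.9722 ≈ 0.80% per month.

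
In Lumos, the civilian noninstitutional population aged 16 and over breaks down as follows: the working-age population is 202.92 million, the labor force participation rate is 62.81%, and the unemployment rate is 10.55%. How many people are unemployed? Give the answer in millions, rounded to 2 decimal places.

Labor force = 0.6281 × 202.92 = 127.45 million.
Unemployed = 0.1055 × 127.45 ≈ 13.45 million.

About 13.45 million are unemployed.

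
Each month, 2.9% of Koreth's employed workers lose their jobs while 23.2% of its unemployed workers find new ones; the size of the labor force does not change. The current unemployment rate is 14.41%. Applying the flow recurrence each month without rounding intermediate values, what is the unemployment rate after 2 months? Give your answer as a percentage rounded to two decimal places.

With a fixed labor force, u_{t+1} = u_t + s·(1−u_t) − f·u_t = u_t·(1−s−f) + s.
Here 1−s−f = 0.739 and s = 0.029.
u_1 = 0.144100 × 0.739 + 0.029 = 0.135490.
u_2 = 0.135490 × 0.739 + 0.029 = 0.129127.

Unemployment rate after two months ≈ 12.91%.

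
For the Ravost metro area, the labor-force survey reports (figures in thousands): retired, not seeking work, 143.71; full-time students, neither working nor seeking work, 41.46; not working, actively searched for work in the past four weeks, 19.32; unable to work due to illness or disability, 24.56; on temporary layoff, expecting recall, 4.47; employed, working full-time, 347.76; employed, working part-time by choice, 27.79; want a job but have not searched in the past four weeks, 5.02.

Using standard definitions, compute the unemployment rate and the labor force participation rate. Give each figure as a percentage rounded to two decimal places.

Employed = 347.76 + 27.79 = 375.55 thousand.
Unemployed = 19.32 + 4.47 = 23.79 thousand (jobless and actively searching, or on temporary layoff).
Labor force = 375.55 + 23.79 = 399.34 thousand.
Not in labor force = 143.71 + 41.46 + 24.56 + 5.02 = 214.75 thousand (those not working and not actively searching are outside the labor force — including those who want a job but have given up searching).
Civilian working-age population = 399.34 + 214.75 = 614.09 thousand.
Unemployment rate = 23.79 / 399.34 = 5.96%.
Labor force participation rate = 399.34 / 614.09 = 65.03%.

Unemployment rate ≈ 5.96%; labor force participation rate ≈ 65.03%.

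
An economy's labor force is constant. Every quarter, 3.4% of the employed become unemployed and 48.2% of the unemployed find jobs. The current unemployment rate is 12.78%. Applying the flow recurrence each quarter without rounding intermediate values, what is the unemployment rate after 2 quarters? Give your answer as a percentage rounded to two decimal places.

With a fixed labor force, u_{t+1} = u_t + s·(1−u_t) − f·u_t = u_t·(1−s−f) + s.
Here 1−s−f = 0.484 and s = 0.034.
u_1 = 0.127800 × 0.484 + 0.034 = 0.095855.
u_2 = 0.095855 × 0.484 + 0.034 = 0.080394.

Unemployment rate after two quarters ≈ 8.04%.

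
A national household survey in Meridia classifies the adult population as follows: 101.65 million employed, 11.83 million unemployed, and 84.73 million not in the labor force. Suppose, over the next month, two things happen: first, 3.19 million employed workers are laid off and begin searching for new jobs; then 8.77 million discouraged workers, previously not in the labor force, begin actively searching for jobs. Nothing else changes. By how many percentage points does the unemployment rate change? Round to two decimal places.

The unemployment rate changes by +9.04 percentage points.

Initially, labor force = 101.65 + 11.83 = 113.48 million, so u = 11.83/113.48 = 10.42%.
After the first change, employed falls and unemployed rises by 3.19; labor force unchanged → E = 98.46, U = 15.02, labor force = 113.48 million.
After the second change, unemployed and labor force both rise by 8.77 → E = 98.46, U = 23.79, labor force = 122.25 million.
New unemployment rate = 23.79 / 122.25 = 19.46%.
Change = 19.46% − 10.42% = +9.04 percentage points.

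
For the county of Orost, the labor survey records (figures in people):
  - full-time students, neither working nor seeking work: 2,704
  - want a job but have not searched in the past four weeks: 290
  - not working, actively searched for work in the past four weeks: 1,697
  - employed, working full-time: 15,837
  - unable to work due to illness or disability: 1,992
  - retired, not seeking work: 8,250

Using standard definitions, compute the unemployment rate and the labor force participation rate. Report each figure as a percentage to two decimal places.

Employed = 15,837.
Unemployed = 1,697.
Labor force = 15,837 + 1,697 = 17,534.
Not in labor force = 2,704 + 290 + 1,992 + 8,250 = 13,236 (those not working and not actively searching are outside the labor force — including those who want a job but have given up searching).
Civilian working-age population = 17,534 + 13,236 = 30,770.
Unemployment rate = 1,697 / 17,534 = 9.68%.
Labor force participation rate = 17,534 / 30,770 = 56.98%.

Unemployment rate ≈ 9.68%; labor force participation rate ≈ 56.98%.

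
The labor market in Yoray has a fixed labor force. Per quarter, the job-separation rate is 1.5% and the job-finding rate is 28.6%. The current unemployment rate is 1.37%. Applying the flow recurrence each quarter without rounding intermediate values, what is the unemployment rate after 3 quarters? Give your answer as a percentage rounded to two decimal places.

Unemployment rate after three quarters ≈ 3.75%.

With a fixed labor force, u_{t+1} = u_t + s·(1−u_t) − f·u_t = u_t·(1−s−f) + s.
Here 1−s−f = 0.699 and s = 0.015.
u_1 = 0.013700 × 0.699 + 0.015 = 0.024576.
u_2 = 0.024576 × 0.699 + 0.015 = 0.032179.
u_3 = 0.032179 × 0.699 + 0.015 = 0.037493.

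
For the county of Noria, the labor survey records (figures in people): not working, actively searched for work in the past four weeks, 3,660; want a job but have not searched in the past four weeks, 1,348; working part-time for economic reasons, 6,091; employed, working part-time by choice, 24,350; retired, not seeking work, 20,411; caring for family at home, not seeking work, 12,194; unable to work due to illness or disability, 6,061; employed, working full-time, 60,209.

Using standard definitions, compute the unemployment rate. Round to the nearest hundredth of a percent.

Employed = 6,091 + 24,350 + 60,209 = 90,650 (anyone who worked, including part-time for economic reasons, counts as employed).
Unemployed = 3,660.
Labor force = 90,650 + 3,660 = 94,310.
Unemployment rate = 3,660 / 94,310 = 3.88%.

Unemployment rate ≈ 3.88%.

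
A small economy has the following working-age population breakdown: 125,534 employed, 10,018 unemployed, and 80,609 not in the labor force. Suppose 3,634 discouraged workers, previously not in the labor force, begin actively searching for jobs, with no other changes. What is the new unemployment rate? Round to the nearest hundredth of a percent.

New unemployment rate ≈ 9.81%.

Initially, labor force = 125,534 + 10,018 = 135,552, so u = 10,018/135,552 = 7.39%.
After the change, unemployed and labor force both rise by 3,634 → E = 125,534, U = 13,652, labor force = 139,186.
New unemployment rate = 13,652 / 139,186 = 9.81%.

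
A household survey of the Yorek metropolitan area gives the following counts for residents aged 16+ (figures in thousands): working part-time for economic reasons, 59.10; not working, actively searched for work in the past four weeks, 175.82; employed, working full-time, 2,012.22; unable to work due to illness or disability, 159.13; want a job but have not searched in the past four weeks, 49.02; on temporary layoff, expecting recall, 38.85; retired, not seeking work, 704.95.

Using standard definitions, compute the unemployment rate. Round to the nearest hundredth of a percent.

Employed = 59.10 + 2,012.22 = 2,071.32 thousand (anyone who worked, including part-time for economic reasons, counts as employed).
Unemployed = 175.82 + 38.85 = 214.67 thousand (jobless and actively searching, or on temporary layoff).
Labor force = 2,071.32 + 214.67 = 2,285.99 thousand.
Unemployment rate = 214.67 / 2,285.99 = 9.39%.

Unemployment rate ≈ 9.39%.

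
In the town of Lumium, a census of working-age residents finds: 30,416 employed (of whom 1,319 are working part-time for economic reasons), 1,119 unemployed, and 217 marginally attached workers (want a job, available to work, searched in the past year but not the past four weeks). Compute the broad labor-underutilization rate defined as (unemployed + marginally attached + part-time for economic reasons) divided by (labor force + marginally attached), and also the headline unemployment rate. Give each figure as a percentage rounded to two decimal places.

Broad underutilization rate ≈ 8.36%; headline unemployment rate ≈ 3.55%.

Labor force = 30,416 + 1,119 = 31,535.
Numerator = 1,119 + 217 + 1,319 = 2,655.
Denominator = 31,535 + 217 = 31,752.
Broad rate = 2,655 / 31,752 = 8.36%.
Headline unemployment rate = 1,119 / 31,535 = 3.55%.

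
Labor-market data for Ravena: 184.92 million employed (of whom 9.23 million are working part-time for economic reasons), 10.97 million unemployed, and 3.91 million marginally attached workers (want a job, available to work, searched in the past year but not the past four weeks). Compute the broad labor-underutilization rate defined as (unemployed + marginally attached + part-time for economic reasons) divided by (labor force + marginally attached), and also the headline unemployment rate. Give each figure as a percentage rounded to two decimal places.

Broad underutilization rate ≈ 12.07%; headline unemployment rate ≈ 5.60%.

Labor force = 184.92 + 10.97 = 195.89 million.
Numerator = 10.97 + 3.91 + 9.23 = 24.11 million.
Denominator = 195.89 + 3.91 = 199.80 million.
Broad rate = 24.11 / 199.80 = 12.07%.
Headline unemployment rate = 10.97 / 195.89 = 5.60%.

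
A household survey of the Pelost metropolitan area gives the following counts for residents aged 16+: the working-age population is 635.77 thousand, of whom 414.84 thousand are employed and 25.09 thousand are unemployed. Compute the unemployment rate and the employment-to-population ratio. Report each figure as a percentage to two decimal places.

Labor force = employed + unemployed = 414.84 + 25.09 = 439.93 thousand.
Unemployment rate = 25.09 / 439.93 = 5.70%.
Employment-population ratio = 414.84 / 635.77 = 65.25%.

Unemployment rate ≈ 5.70%; employment-population ratio ≈ 65.25%.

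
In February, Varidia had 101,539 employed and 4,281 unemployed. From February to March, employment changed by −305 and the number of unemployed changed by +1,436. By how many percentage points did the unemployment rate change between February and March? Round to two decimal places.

The unemployment rate changed by +1.30 percentage points.

February: labor force = 101,539 + 4,281 = 105,820; u = 4,281/105,820 = 4.05%.
March: labor force = 101,234 + 5,717 = 106,951; u = 5,717/106,951 = 5.35%.
Change = 5.35% − 4.05% = +1.30 pp.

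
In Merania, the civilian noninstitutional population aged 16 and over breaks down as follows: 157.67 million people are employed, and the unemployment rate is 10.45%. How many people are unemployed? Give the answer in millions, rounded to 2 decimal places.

About 18.40 million are unemployed.

Let U be the number unemployed. The labor force is E + U, and U/(E+U) = 0.1045.
So U = 0.1045 × 157.67 / (1 − 0.1045) = 16.4765 / 0.8955 ≈ 18.40 million.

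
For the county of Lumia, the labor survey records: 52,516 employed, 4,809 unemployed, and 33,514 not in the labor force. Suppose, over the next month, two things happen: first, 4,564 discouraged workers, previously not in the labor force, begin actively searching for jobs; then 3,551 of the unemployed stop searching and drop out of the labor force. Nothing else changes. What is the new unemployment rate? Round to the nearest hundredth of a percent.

Initially, labor force = 52,516 + 4,809 = 57,325, so u = 4,809/57,325 = 8.39%.
After the first change, unemployed and labor force both rise by 4,564 → E = 52,516, U = 9,373, labor force = 61,889.
After the second change, unemployed and labor force both fall by 3,551 → E = 52,516, U = 5,822, labor force = 58,338.
New unemployment rate = 5,822 / 58,338 = 9.98%.

New unemployment rate ≈ 9.98%.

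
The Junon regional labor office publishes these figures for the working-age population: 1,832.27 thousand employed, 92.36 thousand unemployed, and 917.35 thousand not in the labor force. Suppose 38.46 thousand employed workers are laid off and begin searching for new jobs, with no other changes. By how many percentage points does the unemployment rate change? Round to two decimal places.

Initially, labor force = 1,832.27 + 92.36 = 1,924.63 thousand, so u = 92.36/1,924.63 = 4.80%.
After the change, employed falls and unemployed rises by 38.46; labor force unchanged → E = 1,793.81, U = 130.82, labor force = 1,924.63 thousand.
New unemployment rate = 130.82 / 1,924.63 = 6.80%.
Change = 6.80% − 4.80% = +2.00 percentage points.

The unemployment rate changes by +2.00 percentage points.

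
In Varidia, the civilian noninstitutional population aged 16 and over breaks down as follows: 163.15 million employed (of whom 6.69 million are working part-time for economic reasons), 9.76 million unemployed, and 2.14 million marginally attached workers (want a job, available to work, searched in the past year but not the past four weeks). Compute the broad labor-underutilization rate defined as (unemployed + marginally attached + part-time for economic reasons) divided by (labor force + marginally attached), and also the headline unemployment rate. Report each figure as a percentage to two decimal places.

Labor force = 163.15 + 9.76 = 172.91 million.
Numerator = 9.76 + 2.14 + 6.69 = 18.59 million.
Denominator = 172.91 + 2.14 = 175.05 million.
Broad rate = 18.59 / 175.05 = 10.62%.
Headline unemployment rate = 9.76 / 172.91 = 5.64%.

Broad underutilization rate ≈ 10.62%; headline unemployment rate ≈ 5.64%.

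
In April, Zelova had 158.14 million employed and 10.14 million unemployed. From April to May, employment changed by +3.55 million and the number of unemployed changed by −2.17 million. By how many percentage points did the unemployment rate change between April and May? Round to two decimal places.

April: labor force = 158.14 + 10.14 = 168.28; u = 10.14/168.28 = 6.03%.
May: labor force = 161.69 + 7.97 = 169.66; u = 7.97/169.66 = 4.70%.
Change = 4.70% − 6.03% = −1.33 pp.

The unemployment rate changed by −1.33 percentage points.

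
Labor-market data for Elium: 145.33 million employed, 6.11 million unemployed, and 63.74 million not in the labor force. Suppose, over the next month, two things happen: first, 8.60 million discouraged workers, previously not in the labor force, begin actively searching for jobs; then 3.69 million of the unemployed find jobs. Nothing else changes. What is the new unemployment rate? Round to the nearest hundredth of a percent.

New unemployment rate ≈ 6.89%.

Initially, labor force = 145.33 + 6.11 = 151.44 million, so u = 6.11/151.44 = 4.03%.
After the first change, unemployed and labor force both rise by 8.60 → E = 145.33, U = 14.71, labor force = 160.04 million.
After the second change, unemployed falls and employed rises by 3.69; labor force unchanged → E = 149.02, U = 11.02, labor force = 160.04 million.
New unemployment rate = 11.02 / 160.04 = 6.89%.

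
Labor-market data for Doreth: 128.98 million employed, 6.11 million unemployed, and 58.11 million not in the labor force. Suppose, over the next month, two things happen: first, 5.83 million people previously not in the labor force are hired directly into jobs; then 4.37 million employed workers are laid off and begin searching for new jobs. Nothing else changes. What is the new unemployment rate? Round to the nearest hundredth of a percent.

Initially, labor force = 128.98 + 6.11 = 135.09 million, so u = 6.11/135.09 = 4.52%.
After the first change, employed and labor force both rise by 5.83; unemployed unchanged → E = 134.81, U = 6.11, labor force = 140.92 million.
After the second change, employed falls and unemployed rises by 4.37; labor force unchanged → E = 130.44, U = 10.48, labor force = 140.92 million.
New unemployment rate = 10.48 / 140.92 = 7.44%.

New unemployment rate ≈ 7.44%.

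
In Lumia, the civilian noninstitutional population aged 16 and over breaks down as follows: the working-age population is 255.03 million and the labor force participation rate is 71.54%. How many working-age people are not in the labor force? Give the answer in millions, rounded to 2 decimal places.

Share not in the labor force = 1 − 0.7154 = 0.2846.
Not in labor force = 0.2846 × 255.03 ≈ 72.58 million.

About 72.58 million are not in the labor force.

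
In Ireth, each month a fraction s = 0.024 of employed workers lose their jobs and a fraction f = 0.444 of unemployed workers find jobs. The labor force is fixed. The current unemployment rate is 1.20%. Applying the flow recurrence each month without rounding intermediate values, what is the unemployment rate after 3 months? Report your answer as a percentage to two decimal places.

Unemployment rate after three months ≈ 4.54%.

With a fixed labor force, u_{t+1} = u_t + s·(1−u_t) − f·u_t = u_t·(1−s−f) + s.
Here 1−s−f = 0.532 and s = 0.024.
u_1 = 0.012000 × 0.532 + 0.024 = 0.030384.
u_2 = 0.030384 × 0.532 + 0.024 = 0.040164.
u_3 = 0.040164 × 0.532 + 0.024 = 0.045367.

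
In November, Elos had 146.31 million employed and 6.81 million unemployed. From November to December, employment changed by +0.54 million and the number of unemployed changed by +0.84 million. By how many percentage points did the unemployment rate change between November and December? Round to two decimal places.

November: labor force = 146.31 + 6.81 = 153.12; u = 6.81/153.12 = 4.45%.
December: labor force = 146.85 + 7.65 = 154.50; u = 7.65/154.50 = 4.95%.
Change = 4.95% − 4.45% = +0.50 pp.

The unemployment rate changed by +0.50 percentage points.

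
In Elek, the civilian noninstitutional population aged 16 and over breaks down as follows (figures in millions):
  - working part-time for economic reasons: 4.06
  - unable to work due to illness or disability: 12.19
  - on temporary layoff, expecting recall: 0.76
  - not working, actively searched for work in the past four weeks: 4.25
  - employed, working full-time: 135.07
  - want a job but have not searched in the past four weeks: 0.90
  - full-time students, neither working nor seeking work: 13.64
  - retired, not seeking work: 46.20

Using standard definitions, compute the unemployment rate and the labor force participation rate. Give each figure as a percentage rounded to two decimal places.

Employed = 4.06 + 135.07 = 139.13 million (anyone who worked, including part-time for economic reasons, counts as employed).
Unemployed = 0.76 + 4.25 = 5.01 million (jobless and actively searching, or on temporary layoff).
Labor force = 139.13 + 5.01 = 144.14 million.
Not in labor force = 12.19 + 0.90 + 13.64 + 46.20 = 72.93 million (those not working and not actively searching are outside the labor force — including those who want a job but have given up searching).
Civilian working-age population = 144.14 + 72.93 = 217.07 million.
Unemployment rate = 5.01 / 144.14 = 3.48%.
Labor force participation rate = 144.14 / 217.07 = 66.40%.

Unemployment rate ≈ 3.48%; labor force participation rate ≈ 66.40%.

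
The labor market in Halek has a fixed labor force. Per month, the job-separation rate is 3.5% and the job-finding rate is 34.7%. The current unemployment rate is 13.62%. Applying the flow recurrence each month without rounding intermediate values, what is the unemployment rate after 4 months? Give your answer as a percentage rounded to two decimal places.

Unemployment rate after four months ≈ 9.81%.

With a fixed labor force, u_{t+1} = u_t + s·(1−u_t) − f·u_t = u_t·(1−s−f) + s.
Here 1−s−f = 0.618 and s = 0.035.
u_1 = 0.136200 × 0.618 + 0.035 = 0.119172.
u_2 = 0.119172 × 0.618 + 0.035 = 0.108648.
u_3 = 0.108648 × 0.618 + 0.035 = 0.102144.
u_4 = 0.102144 × 0.618 + 0.035 = 0.098125.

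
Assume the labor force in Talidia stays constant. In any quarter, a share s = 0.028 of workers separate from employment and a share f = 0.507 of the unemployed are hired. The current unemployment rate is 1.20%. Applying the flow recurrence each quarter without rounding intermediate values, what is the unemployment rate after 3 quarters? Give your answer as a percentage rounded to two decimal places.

With a fixed labor force, u_{t+1} = u_t + s·(1−u_t) − f·u_t = u_t·(1−s−f) + s.
Here 1−s−f = 0.465 and s = 0.028.
u_1 = 0.012000 × 0.465 + 0.028 = 0.033580.
u_2 = 0.033580 × 0.465 + 0.028 = 0.043615.
u_3 = 0.043615 × 0.465 + 0.028 = 0.048281.

Unemployment rate after three quarters ≈ 4.83%.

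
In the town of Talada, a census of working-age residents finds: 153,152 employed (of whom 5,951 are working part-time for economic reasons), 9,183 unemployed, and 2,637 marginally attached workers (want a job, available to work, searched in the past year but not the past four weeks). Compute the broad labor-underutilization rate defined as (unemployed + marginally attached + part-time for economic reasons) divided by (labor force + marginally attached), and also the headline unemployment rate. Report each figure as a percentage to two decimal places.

Broad underutilization rate ≈ 10.77%; headline unemployment rate ≈ 5.66%.

Labor force = 153,152 + 9,183 = 162,335.
Numerator = 9,183 + 2,637 + 5,951 = 17,771.
Denominator = 162,335 + 2,637 = 164,972.
Broad rate = 17,771 / 164,972 = 10.77%.
Headline unemployment rate = 9,183 / 162,335 = 5.66%.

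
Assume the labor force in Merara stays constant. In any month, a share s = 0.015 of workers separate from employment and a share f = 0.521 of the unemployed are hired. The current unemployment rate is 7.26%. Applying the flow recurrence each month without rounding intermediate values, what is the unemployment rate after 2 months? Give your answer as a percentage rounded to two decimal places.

Unemployment rate after two months ≈ 3.76%.

With a fixed labor force, u_{t+1} = u_t + s·(1−u_t) − f·u_t = u_t·(1−s−f) + s.
Here 1−s−f = 0.464 and s = 0.015.
u_1 = 0.072600 × 0.464 + 0.015 = 0.048686.
u_2 = 0.048686 × 0.464 + 0.015 = 0.037590.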